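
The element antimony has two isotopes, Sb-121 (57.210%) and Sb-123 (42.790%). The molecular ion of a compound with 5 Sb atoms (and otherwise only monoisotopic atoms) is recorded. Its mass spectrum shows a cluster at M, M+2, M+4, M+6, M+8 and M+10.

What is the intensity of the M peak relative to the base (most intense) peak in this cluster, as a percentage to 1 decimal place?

17.9%

Binomial terms of (0.57210 + 0.42790)^5: M 0.0613, M+2 0.2292, M+4 0.3428, M+6 0.2564, M+8 0.0959, M+10 0.0143 → M+4 is the base peak.
P(M+4) = C(5,2) × 0.57210^3 × 0.42790^2 = 10 × 0.18724742 × 0.18309841 = 0.342847 (base)
P(M) = C(5,0) × 0.57210^5 × 0.42790^0 = 1 × 0.06128578 × 1.0000 = 0.061286
Relative intensity = 0.061286 / 0.342847 × 100 = 17.9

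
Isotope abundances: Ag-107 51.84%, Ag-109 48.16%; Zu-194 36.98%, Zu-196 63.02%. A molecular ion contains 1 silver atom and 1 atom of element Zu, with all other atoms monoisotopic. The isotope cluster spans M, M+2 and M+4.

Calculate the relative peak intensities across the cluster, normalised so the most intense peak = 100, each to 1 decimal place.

38.0 : 100.0 : 60.1

Silver pattern (n=1): 0.5184 : 0.4816
Element Zu pattern (n=1): 0.3698 : 0.6302
Convolve the two distributions (both contribute in 2-u steps):
  M: 0.5184×0.3698 = 0.191704
  M+2: 0.5184×0.6302 + 0.4816×0.3698 = 0.504791
  M+4: 0.4816×0.6302 = 0.303504
Scale to base peak (0.504791) = 100: 38.0 : 100.0 : 60.1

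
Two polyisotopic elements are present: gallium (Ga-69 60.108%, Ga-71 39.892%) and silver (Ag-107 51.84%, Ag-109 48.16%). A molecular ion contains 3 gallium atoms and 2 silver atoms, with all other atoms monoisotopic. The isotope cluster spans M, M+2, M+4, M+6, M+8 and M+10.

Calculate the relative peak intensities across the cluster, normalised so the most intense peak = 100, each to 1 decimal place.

Gallium pattern (n=3): 0.2171685 : 0.432386 : 0.2869625 : 0.063483
Silver pattern (n=2): 0.26873856 : 0.49932288 : 0.23193856
Convolve the two distributions (both contribute in 2-u steps):
  M: 0.2171685×0.26873856 = 0.058362
  M+2: 0.2171685×0.49932288 + 0.432386×0.26873856 = 0.224636
  M+4: 0.2171685×0.23193856 + 0.432386×0.49932288 + 0.2869625×0.26873856 = 0.343388
  M+6: 0.432386×0.23193856 + 0.2869625×0.49932288 + 0.063483×0.26873856 = 0.260634
  M+8: 0.2869625×0.23193856 + 0.063483×0.49932288 = 0.098256
  M+10: 0.063483×0.23193856 = 0.014724
Scale to base peak (0.343388) = 100: 17.0 : 65.4 : 100.0 : 75.9 : 28.6 : 4.3

17.0 : 65.4 : 100.0 : 75.9 : 28.6 : 4.3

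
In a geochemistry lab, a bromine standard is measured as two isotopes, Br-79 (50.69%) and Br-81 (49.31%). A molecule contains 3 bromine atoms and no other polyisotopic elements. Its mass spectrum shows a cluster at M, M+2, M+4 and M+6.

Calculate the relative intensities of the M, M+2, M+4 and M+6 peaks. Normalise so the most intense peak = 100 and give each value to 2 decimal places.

The 3 Br atoms are independent, so intensities follow the terms of (0.5069 + 0.4931)^3.
P(M) = 0.5069^3 = 0.130247
P(M+2) = 3 × 0.5069^2 × 0.4931^1 = 0.380103
P(M+4) = 3 × 0.5069^1 × 0.4931^2 = 0.369755
P(M+6) = 0.4931^3 = 0.119896
The M+2 peak is largest (0.380103); scaling to 100 gives 34.27 : 100.00 : 97.28 : 31.54.

34.27 : 100.00 : 97.28 : 31.54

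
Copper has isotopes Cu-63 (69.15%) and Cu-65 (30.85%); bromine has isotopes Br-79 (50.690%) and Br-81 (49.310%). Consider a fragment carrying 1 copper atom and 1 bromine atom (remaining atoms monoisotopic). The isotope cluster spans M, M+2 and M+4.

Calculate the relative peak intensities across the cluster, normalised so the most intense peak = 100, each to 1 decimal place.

Copper pattern (n=1): 0.6915 : 0.3085
Bromine pattern (n=1): 0.5069 : 0.4931
Convolve the two distributions (both contribute in 2-u steps):
  M: 0.6915×0.5069 = 0.350521
  M+2: 0.6915×0.4931 + 0.3085×0.5069 = 0.497357
  M+4: 0.3085×0.4931 = 0.152121
Scale to base peak (0.497357) = 100: 70.5 : 100.0 : 30.6

70.5 : 100.0 : 30.6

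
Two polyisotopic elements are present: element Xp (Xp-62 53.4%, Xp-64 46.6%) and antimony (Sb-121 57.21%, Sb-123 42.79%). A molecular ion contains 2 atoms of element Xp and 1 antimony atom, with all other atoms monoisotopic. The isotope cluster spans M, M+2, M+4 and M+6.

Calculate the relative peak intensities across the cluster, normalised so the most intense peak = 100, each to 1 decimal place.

Element Xp pattern (n=2): 0.285156 : 0.497688 : 0.217156
Antimony pattern (n=1): 0.5721 : 0.4279
Convolve the two distributions (both contribute in 2-u steps):
  M: 0.285156×0.5721 = 0.163138
  M+2: 0.285156×0.4279 + 0.497688×0.5721 = 0.406746
  M+4: 0.497688×0.4279 + 0.217156×0.5721 = 0.337196
  M+6: 0.217156×0.4279 = 0.092921
Scale to base peak (0.406746) = 100: 40.1 : 100.0 : 82.9 : 22.8

40.1 : 100.0 : 82.9 : 22.8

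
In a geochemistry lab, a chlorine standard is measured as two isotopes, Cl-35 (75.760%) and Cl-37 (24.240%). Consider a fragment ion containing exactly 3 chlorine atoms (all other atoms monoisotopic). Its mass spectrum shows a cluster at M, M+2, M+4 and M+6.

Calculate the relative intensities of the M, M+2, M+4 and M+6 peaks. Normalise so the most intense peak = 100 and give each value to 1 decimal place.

Expanding (0.75760 + 0.24240)^3:
P(M) = 0.75760^3 = 0.434830
P(M+2) = 3 × 0.75760^2 × 0.24240^1 = 0.417382
P(M+4) = 3 × 0.75760^1 × 0.24240^2 = 0.133545
P(M+6) = 0.24240^3 = 0.014243
The M peak is largest (0.434830); scaling to 100 gives 100.0 : 96.0 : 30.7 : 3.3.

100.0 : 96.0 : 30.7 : 3.3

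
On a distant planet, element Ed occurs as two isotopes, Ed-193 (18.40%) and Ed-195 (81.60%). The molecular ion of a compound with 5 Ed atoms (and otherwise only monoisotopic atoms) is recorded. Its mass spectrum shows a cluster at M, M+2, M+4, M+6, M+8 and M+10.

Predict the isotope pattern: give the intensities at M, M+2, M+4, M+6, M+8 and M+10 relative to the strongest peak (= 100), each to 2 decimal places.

0.05 : 1.15 : 10.17 : 45.10 : 100.00 : 88.70

Expanding (0.1840 + 0.8160)^5:
P(M) = 0.1840^5 = 0.000211
P(M+2) = 5 × 0.1840^4 × 0.8160^1 = 0.004677
P(M+4) = 10 × 0.1840^3 × 0.8160^2 = 0.041480
P(M+6) = 10 × 0.1840^2 × 0.8160^3 = 0.183953
P(M+8) = 5 × 0.1840^1 × 0.8160^4 = 0.407895
P(M+10) = 0.8160^5 = 0.361785
The M+8 peak is largest (0.407895); scaling to 100 gives 0.05 : 1.15 : 10.17 : 45.10 : 100.00 : 88.70.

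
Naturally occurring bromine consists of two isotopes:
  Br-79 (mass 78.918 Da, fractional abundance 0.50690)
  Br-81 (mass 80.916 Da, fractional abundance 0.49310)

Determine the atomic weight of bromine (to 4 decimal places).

Average mass = Σ (abundance × isotope mass) = 0.50690 × 78.918 + 0.49310 × 80.916
= 40.00353 + 39.89968 = 79.90321 Da

79.9032 Da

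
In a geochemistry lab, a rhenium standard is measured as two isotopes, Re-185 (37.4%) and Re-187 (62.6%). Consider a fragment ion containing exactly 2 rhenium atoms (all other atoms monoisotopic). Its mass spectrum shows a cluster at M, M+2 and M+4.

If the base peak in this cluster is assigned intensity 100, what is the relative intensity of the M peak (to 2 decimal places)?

29.87

Term probabilities: M 0.1399, M+2 0.4682, M+4 0.3919. Base peak = M+2.
P(M+2) = C(2,1) × 0.374^1 × 0.626^1 = 2 × 0.3740 × 0.6260 = 0.468248 (base)
P(M) = C(2,0) × 0.374^2 × 0.626^0 = 1 × 0.139876 × 1.0000 = 0.139876
Relative intensity = 0.139876 / 0.468248 × 100 = 29.87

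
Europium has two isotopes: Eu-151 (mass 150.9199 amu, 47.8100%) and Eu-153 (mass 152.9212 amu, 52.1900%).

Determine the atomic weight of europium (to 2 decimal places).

151.96 amu

Average mass = Σ (abundance × isotope mass) = 0.478100 × 150.9199 + 0.521900 × 152.9212
= 72.15480 + 79.80957 = 151.96437 amu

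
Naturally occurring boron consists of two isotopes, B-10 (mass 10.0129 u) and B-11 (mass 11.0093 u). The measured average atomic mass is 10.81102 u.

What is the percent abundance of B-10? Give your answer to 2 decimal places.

With x = fraction of B-10 (so B-11 is 1 − x):
10.0129·x + 11.0093·(1 − x) = 10.81102
(10.0129 − 11.0093)·x = 10.81102 − 11.0093
x = -0.19828 / -0.9964 = 0.19900 → 19.90% B-10, 80.10% B-11.

19.90%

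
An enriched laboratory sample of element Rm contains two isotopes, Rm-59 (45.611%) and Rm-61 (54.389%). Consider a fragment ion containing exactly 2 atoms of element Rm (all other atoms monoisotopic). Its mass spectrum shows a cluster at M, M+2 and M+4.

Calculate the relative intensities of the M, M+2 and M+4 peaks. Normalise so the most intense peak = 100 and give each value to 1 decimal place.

41.9 : 100.0 : 59.6

Each Rm atom is independently Rm-59 (p = 0.45611) or Rm-61 (q = 0.54389); the cluster is the binomial expansion (p + q)^2.
P(M) = 0.45611^2 = 0.208036
P(M+2) = 2 × 0.45611^1 × 0.54389^1 = 0.496147
P(M+4) = 0.54389^2 = 0.295816
The M+2 peak is largest (0.496147); scaling to 100 gives 41.9 : 100.0 : 59.6.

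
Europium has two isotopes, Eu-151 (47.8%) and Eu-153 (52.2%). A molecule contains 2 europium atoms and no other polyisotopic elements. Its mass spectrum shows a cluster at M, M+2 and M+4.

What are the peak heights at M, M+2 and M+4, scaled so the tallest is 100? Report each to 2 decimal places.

Expanding (0.478 + 0.522)^2:
P(M) = 0.478^2 = 0.228484
P(M+2) = 2 × 0.478^1 × 0.522^1 = 0.499032
P(M+4) = 0.522^2 = 0.272484
The M+2 peak is largest (0.499032); scaling to 100 gives 45.79 : 100.00 : 54.60.

45.79 : 100.00 : 54.60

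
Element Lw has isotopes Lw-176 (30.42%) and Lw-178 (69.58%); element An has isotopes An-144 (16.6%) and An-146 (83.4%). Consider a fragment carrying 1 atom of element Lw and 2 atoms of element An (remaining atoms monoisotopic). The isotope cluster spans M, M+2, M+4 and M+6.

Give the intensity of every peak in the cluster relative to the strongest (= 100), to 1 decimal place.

Element Lw pattern (n=1): 0.3042 : 0.6958
Element An pattern (n=2): 0.027556 : 0.276888 : 0.695556
Convolve the two distributions (both contribute in 2-u steps):
  M: 0.3042×0.027556 = 0.008383
  M+2: 0.3042×0.276888 + 0.6958×0.027556 = 0.103403
  M+4: 0.3042×0.695556 + 0.6958×0.276888 = 0.404247
  M+6: 0.6958×0.695556 = 0.483968
Scale to base peak (0.483968) = 100: 1.7 : 21.4 : 83.5 : 100.0

1.7 : 21.4 : 83.5 : 100.0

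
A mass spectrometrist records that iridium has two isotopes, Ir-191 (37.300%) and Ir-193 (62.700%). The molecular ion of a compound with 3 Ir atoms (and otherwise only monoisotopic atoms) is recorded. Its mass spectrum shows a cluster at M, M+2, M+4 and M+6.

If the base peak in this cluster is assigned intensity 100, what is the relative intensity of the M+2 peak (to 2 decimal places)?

Binomial terms of (0.37300 + 0.62700)^3: M 0.0519, M+2 0.2617, M+4 0.4399, M+6 0.2465 → M+4 is the base peak.
P(M+4) = C(3,2) × 0.37300^1 × 0.62700^2 = 3 × 0.3730 × 0.393129 = 0.439911 (base)
P(M+2) = C(3,1) × 0.37300^2 × 0.62700^1 = 3 × 0.139129 × 0.6270 = 0.261702
Relative intensity = 0.261702 / 0.439911 × 100 = 59.49

59.49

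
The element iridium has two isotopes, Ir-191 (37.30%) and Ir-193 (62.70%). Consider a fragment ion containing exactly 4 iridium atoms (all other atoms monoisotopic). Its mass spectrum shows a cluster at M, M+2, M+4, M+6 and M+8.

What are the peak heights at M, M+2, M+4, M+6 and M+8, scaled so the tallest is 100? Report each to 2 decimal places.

5.26 : 35.39 : 89.23 : 100.00 : 42.02

Each Ir atom is independently Ir-191 (p = 0.3730) or Ir-193 (q = 0.6270); the cluster is the binomial expansion (p + q)^4.
P(M) = 0.3730^4 = 0.019357
P(M+2) = 4 × 0.3730^3 × 0.6270^1 = 0.130153
P(M+4) = 6 × 0.3730^2 × 0.6270^2 = 0.328174
P(M+6) = 4 × 0.3730^1 × 0.6270^3 = 0.367766
P(M+8) = 0.6270^4 = 0.154550
The M+6 peak is largest (0.367766); scaling to 100 gives 5.26 : 35.39 : 89.23 : 100.00 : 42.02.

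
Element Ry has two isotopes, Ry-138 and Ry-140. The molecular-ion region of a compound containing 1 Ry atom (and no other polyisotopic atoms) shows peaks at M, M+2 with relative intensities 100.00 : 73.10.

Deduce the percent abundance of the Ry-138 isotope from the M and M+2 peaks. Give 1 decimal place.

57.8%

If p is the fraction of Ry that is Ry-138, then I(M+2)/I(M) = [C(1,1)·p^0·(1−p)] / p^1 = 1·(1−p)/p = 73.10/100.00 = 0.7310
(1−p)/p = 0.7310/1 = 0.7310  ⇒  p = 1/(1 + 0.7310) = 0.5777
Ry-138: 57.8%, Ry-140: 42.2%.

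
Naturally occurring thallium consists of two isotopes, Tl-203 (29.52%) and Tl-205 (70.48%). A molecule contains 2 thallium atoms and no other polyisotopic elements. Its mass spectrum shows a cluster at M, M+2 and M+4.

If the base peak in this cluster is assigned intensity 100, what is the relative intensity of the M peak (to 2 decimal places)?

17.54

Term probabilities: M 0.0871, M+2 0.4161, M+4 0.4967. Base peak = M+4.
P(M+4) = C(2,2) × 0.2952^0 × 0.7048^2 = 1 × 1.0000 × 0.49674304 = 0.496743 (base)
P(M) = C(2,0) × 0.2952^2 × 0.7048^0 = 1 × 0.08714304 × 1.0000 = 0.087143
Relative intensity = 0.087143 / 0.496743 × 100 = 17.54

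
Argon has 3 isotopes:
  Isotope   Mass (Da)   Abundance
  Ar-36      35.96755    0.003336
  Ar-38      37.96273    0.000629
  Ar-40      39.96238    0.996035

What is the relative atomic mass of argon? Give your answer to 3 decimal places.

39.948 Da

Ar = Σ fᵢ·mᵢ = 0.003336 × 35.96755 + 0.000629 × 37.96273 + 0.996035 × 39.96238
= 0.119988 + 0.023879 + 39.803929 = 39.947796 Da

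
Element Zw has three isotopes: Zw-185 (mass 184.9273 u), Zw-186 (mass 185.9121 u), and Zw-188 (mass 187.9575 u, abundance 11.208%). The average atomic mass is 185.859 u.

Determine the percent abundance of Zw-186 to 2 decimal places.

60.12%

Let x and y be the fractions of Zw-185 and Zw-186. Then x + y = 1 − 0.11208 = 0.88792 and 184.9273x + 185.9121y = 185.859 − 0.11208×187.9575 = 164.7927234.
Substituting: 184.9273x + 185.9121(0.88792 − x) = 164.7927234
(184.9273 − 185.9121)x = -0.282348432  ⇒  x = 0.28671, y = 0.60121
Zw-185: 28.67%, Zw-186: 60.12%.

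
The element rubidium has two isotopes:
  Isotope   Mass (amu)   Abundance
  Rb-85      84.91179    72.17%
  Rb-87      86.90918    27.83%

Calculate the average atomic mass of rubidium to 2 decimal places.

85.47 amu

Weight each isotope mass by its fractional abundance: 0.7217 × 84.91179 + 0.2783 × 86.90918
= 61.280839 + 24.186825 = 85.467664 amu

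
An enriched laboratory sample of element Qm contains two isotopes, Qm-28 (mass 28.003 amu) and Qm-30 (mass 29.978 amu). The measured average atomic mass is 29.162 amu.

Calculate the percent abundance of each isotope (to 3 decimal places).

Let x be the fractional abundance of Qm-28; then Qm-30 has abundance 1 − x.
28.003·x + 29.978·(1 − x) = 29.162
(28.003 − 29.978)·x = 29.162 − 29.978
x = -0.816 / -1.975 = 0.41316 → 41.316% Qm-28, 58.684% Qm-30.

Qm-28: 41.316%, Qm-30: 58.684%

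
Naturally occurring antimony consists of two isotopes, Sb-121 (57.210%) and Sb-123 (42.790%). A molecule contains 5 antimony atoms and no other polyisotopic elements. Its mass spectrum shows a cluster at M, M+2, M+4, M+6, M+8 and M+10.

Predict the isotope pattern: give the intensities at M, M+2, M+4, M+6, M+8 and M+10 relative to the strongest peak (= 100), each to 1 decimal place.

17.9 : 66.8 : 100.0 : 74.8 : 28.0 : 4.2

Each Sb atom is independently Sb-121 (p = 0.57210) or Sb-123 (q = 0.42790); the cluster is the binomial expansion (p + q)^5.
P(M) = 0.57210^5 = 0.061286
P(M+2) = 5 × 0.57210^4 × 0.42790^1 = 0.229192
P(M+4) = 10 × 0.57210^3 × 0.42790^2 = 0.342847
P(M+6) = 10 × 0.57210^2 × 0.42790^3 = 0.256431
P(M+8) = 5 × 0.57210^1 × 0.42790^4 = 0.095898
P(M+10) = 0.42790^5 = 0.014345
The M+4 peak is largest (0.342847); scaling to 100 gives 17.9 : 66.8 : 100.0 : 74.8 : 28.0 : 4.2.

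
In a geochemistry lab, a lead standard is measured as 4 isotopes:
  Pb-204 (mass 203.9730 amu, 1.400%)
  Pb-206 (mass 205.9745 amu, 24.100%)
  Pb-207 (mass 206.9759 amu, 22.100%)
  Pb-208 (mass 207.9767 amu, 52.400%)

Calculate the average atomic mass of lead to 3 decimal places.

207.217 amu

The abundance-weighted mean is 0.01400 × 203.9730 + 0.24100 × 205.9745 + 0.22100 × 206.9759 + 0.52400 × 207.9767
= 2.85562 + 49.63985 + 45.74167 + 108.97979 = 207.21693 amu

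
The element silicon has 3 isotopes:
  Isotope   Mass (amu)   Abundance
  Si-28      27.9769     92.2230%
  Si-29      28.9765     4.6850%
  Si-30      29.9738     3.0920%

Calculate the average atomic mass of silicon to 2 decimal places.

28.09 amu

The abundance-weighted mean is 0.922230 × 27.9769 + 0.046850 × 28.9765 + 0.030920 × 29.9738
= 25.80114 + 1.35755 + 0.92679 = 28.08548 amu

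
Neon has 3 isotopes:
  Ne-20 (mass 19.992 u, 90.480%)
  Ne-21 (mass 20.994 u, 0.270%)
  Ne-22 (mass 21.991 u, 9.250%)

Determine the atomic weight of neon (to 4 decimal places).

20.1796 u

Ar = Σ fᵢ·mᵢ = 0.90480 × 19.992 + 0.00270 × 20.994 + 0.09250 × 21.991
= 18.08876 + 0.05668 + 2.03417 = 20.17961 u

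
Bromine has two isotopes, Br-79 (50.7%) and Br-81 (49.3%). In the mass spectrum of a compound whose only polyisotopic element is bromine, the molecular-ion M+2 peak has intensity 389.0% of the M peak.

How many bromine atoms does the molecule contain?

4

For n independent Br atoms, I(M+2)/I(M) = n · (abundance Br-81) / (abundance Br-79) = n · 0.493/0.507.
n = 3.890 × 0.507/0.493 = 4.00 ≈ 4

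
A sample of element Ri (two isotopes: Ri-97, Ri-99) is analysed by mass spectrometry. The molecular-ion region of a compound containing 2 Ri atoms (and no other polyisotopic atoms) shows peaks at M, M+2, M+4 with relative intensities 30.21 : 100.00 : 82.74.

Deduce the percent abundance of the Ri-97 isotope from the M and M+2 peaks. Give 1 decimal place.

Let p = fractional abundance of Ri-97. I(M+2)/I(M) = [C(2,1)·p^1·(1−p)] / p^2 = 2·(1−p)/p = 100.00/30.21 = 3.3102
(1−p)/p = 3.3102/2 = 1.6551  ⇒  p = 1/(1 + 1.6551) = 0.3766
Ri-97: 37.7%, Ri-99: 62.3%.

37.7%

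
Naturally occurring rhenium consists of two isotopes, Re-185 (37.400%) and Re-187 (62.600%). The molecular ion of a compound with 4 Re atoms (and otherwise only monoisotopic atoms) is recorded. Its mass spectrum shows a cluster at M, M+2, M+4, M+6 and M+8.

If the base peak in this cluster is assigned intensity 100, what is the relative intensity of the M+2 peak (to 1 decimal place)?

Term probabilities: M 0.0196, M+2 0.1310, M+4 0.3289, M+6 0.3670, M+8 0.1536. Base peak = M+6.
P(M+6) = C(4,3) × 0.37400^1 × 0.62600^3 = 4 × 0.3740 × 0.24531438 = 0.366990 (base)
P(M+2) = C(4,1) × 0.37400^3 × 0.62600^1 = 4 × 0.05231362 × 0.6260 = 0.130993
Relative intensity = 0.130993 / 0.366990 × 100 = 35.7

35.7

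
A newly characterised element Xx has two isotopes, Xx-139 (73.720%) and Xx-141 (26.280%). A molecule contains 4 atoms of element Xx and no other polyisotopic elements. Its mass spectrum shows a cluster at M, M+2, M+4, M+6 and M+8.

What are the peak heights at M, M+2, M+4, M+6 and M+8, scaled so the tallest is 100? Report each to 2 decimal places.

The 4 Xx atoms are independent, so intensities follow the terms of (0.73720 + 0.26280)^4.
P(M) = 0.73720^4 = 0.295353
P(M+2) = 4 × 0.73720^3 × 0.26280^1 = 0.421154
P(M+4) = 6 × 0.73720^2 × 0.26280^2 = 0.225202
P(M+6) = 4 × 0.73720^1 × 0.26280^3 = 0.053521
P(M+8) = 0.26280^4 = 0.004770
The M+2 peak is largest (0.421154); scaling to 100 gives 70.13 : 100.00 : 53.47 : 12.71 : 1.13.

70.13 : 100.00 : 53.47 : 12.71 : 1.13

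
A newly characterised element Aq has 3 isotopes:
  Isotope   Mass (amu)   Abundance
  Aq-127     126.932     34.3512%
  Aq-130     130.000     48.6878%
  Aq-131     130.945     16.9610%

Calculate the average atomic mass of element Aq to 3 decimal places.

Ar = Σ fᵢ·mᵢ = 0.343512 × 126.932 + 0.486878 × 130.000 + 0.169610 × 130.945
= 43.6027 + 63.2941 + 22.2096 = 129.1064 amu

129.106 amu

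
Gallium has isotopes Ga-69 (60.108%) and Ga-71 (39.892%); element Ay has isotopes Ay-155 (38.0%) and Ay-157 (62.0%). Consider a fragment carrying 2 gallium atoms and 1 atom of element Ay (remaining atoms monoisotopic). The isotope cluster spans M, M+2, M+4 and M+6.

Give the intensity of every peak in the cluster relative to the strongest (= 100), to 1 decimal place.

Gallium pattern (n=2): 0.36129717 : 0.47956567 : 0.15913717
Element Ay pattern (n=1): 0.3800 : 0.6200
Convolve the two distributions (both contribute in 2-u steps):
  M: 0.36129717×0.3800 = 0.137293
  M+2: 0.36129717×0.6200 + 0.47956567×0.3800 = 0.406239
  M+4: 0.47956567×0.6200 + 0.15913717×0.3800 = 0.357803
  M+6: 0.15913717×0.6200 = 0.098665
Scale to base peak (0.406239) = 100: 33.8 : 100.0 : 88.1 : 24.3

33.8 : 100.0 : 88.1 : 24.3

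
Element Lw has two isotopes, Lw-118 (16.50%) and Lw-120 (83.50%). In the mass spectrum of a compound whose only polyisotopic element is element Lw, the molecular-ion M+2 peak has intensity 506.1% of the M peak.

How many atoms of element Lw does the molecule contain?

The M+2/M ratio from n Lw atoms is n · q/p = n · 0.8350/0.1650.
n = 5.061 × 0.1650/0.8350 = 1.00 ≈ 1

1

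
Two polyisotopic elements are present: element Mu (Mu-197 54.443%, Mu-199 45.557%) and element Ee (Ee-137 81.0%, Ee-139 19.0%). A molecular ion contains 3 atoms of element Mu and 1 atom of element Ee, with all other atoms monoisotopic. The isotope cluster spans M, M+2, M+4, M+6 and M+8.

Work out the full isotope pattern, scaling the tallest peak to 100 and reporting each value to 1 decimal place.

36.4 : 100.0 : 98.0 : 39.3 : 5.0

Element Mu pattern (n=3): 0.16137124 : 0.40509834 : 0.33897958 : 0.09455083
Element Ee pattern (n=1): 0.8100 : 0.1900
Convolve the two distributions (both contribute in 2-u steps):
  M: 0.16137124×0.8100 = 0.130711
  M+2: 0.16137124×0.1900 + 0.40509834×0.8100 = 0.358790
  M+4: 0.40509834×0.1900 + 0.33897958×0.8100 = 0.351542
  M+6: 0.33897958×0.1900 + 0.09455083×0.8100 = 0.140992
  M+8: 0.09455083×0.1900 = 0.017965
Scale to base peak (0.358790) = 100: 36.4 : 100.0 : 98.0 : 39.3 : 5.0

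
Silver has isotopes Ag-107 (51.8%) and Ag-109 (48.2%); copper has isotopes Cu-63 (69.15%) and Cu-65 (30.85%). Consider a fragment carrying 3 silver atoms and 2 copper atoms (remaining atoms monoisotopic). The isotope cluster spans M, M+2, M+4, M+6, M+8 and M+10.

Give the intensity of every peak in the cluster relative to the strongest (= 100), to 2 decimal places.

Silver pattern (n=3): 0.13899183 : 0.3879965 : 0.3610315 : 0.11198017
Copper pattern (n=2): 0.47817225 : 0.4266555 : 0.09517225
Convolve the two distributions (both contribute in 2-u steps):
  M: 0.13899183×0.47817225 = 0.066462
  M+2: 0.13899183×0.4266555 + 0.3879965×0.47817225 = 0.244831
  M+4: 0.13899183×0.09517225 + 0.3879965×0.4266555 + 0.3610315×0.47817225 = 0.351404
  M+6: 0.3879965×0.09517225 + 0.3610315×0.4266555 + 0.11198017×0.47817225 = 0.244508
  M+8: 0.3610315×0.09517225 + 0.11198017×0.4266555 = 0.082137
  M+10: 0.11198017×0.09517225 = 0.010657
Scale to base peak (0.351404) = 100: 18.91 : 69.67 : 100.00 : 69.58 : 23.37 : 3.03

18.91 : 69.67 : 100.00 : 69.58 : 23.37 : 3.03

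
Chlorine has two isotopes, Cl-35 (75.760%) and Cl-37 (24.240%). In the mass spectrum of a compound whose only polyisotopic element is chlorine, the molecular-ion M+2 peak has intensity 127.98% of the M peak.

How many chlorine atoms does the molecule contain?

4

The M+2/M ratio from n Cl atoms is n · q/p = n · 0.24240/0.75760.
n = 1.2798 × 0.75760/0.24240 = 4.00 ≈ 4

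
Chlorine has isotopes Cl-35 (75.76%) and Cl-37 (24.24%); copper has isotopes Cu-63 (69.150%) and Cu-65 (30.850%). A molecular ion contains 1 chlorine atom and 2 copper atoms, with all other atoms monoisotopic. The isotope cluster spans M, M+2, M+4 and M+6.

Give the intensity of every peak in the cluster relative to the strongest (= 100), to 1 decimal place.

Chlorine pattern (n=1): 0.7576 : 0.2424
Copper pattern (n=2): 0.47817225 : 0.4266555 : 0.09517225
Convolve the two distributions (both contribute in 2-u steps):
  M: 0.7576×0.47817225 = 0.362263
  M+2: 0.7576×0.4266555 + 0.2424×0.47817225 = 0.439143
  M+4: 0.7576×0.09517225 + 0.2424×0.4266555 = 0.175524
  M+6: 0.2424×0.09517225 = 0.023070
Scale to base peak (0.439143) = 100: 82.5 : 100.0 : 40.0 : 5.3

82.5 : 100.0 : 40.0 : 5.3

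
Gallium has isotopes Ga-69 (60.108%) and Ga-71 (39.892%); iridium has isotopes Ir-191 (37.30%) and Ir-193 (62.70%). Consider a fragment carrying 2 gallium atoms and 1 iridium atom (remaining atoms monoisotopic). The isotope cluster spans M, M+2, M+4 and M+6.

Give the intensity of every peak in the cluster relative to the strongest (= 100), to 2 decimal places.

33.24 : 100.00 : 88.81 : 24.61

Gallium pattern (n=2): 0.36129717 : 0.47956567 : 0.15913717
Iridium pattern (n=1): 0.3730 : 0.6270
Convolve the two distributions (both contribute in 2-u steps):
  M: 0.36129717×0.3730 = 0.134764
  M+2: 0.36129717×0.6270 + 0.47956567×0.3730 = 0.405411
  M+4: 0.47956567×0.6270 + 0.15913717×0.3730 = 0.360046
  M+6: 0.15913717×0.6270 = 0.099779
Scale to base peak (0.405411) = 100: 33.24 : 100.00 : 88.81 : 24.61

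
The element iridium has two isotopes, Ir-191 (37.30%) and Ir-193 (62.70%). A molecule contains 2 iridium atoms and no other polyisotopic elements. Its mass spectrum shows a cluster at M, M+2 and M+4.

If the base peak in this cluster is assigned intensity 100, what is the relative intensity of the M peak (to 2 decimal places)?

29.74

(0.3730 + 0.6270)^2 gives M 0.1391, M+2 0.4677, M+4 0.3931; the largest is M+2.
P(M+2) = C(2,1) × 0.3730^1 × 0.6270^1 = 2 × 0.3730 × 0.6270 = 0.467742 (base)
P(M) = C(2,0) × 0.3730^2 × 0.6270^0 = 1 × 0.139129 × 1.0000 = 0.139129
Relative intensity = 0.139129 / 0.467742 × 100 = 29.74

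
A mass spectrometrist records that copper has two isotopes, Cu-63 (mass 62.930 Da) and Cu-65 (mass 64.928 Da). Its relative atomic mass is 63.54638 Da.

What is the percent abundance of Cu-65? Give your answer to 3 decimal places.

Writing the weighted mean with unknown fraction x of Cu-63:
62.930·x + 64.928·(1 − x) = 63.54638
(62.930 − 64.928)·x = 63.54638 − 64.928
x = -1.38162 / -1.998 = 0.69150 → 69.150% Cu-63, 30.850% Cu-65.

30.850%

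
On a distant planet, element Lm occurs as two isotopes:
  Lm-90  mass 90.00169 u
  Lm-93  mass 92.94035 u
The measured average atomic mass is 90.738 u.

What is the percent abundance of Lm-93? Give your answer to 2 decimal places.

With x = fraction of Lm-90 (so Lm-93 is 1 − x):
90.00169·x + 92.94035·(1 − x) = 90.738
(90.00169 − 92.94035)·x = 90.738 − 92.94035
x = -2.20235 / -2.93866 = 0.74944 → 74.94% Lm-90, 25.06% Lm-93.

25.06%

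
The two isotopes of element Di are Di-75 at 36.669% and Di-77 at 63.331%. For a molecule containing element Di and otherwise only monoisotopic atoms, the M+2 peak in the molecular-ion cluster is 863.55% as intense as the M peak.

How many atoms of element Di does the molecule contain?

5

The M+2/M ratio from n Di atoms is n · q/p = n · 0.63331/0.36669.
n = 8.6355 × 0.36669/0.63331 = 5.00 ≈ 5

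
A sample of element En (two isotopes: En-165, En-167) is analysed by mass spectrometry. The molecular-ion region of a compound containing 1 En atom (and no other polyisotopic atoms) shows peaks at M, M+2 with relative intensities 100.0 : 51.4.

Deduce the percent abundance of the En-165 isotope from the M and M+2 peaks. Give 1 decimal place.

Write p for the En-165 fraction. I(M+2)/I(M) = [C(1,1)·p^0·(1−p)] / p^1 = 1·(1−p)/p = 51.4/100.0 = 0.5140
(1−p)/p = 0.5140/1 = 0.5140  ⇒  p = 1/(1 + 0.5140) = 0.6605
En-165: 66.1%, En-167: 33.9%.

66.1%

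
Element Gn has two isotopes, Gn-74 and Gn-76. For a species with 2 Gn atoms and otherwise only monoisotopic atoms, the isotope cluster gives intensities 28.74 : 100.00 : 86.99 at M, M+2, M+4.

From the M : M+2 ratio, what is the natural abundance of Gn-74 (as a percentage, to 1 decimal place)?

36.5%

Write p for the Gn-74 fraction. I(M+2)/I(M) = [C(2,1)·p^1·(1−p)] / p^2 = 2·(1−p)/p = 100.00/28.74 = 3.4795
(1−p)/p = 3.4795/2 = 1.7397  ⇒  p = 1/(1 + 1.7397) = 0.3650
Gn-74: 36.5%, Gn-76: 63.5%.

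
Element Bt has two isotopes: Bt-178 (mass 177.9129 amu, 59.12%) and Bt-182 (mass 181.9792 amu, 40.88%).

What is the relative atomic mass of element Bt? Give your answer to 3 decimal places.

Ar = Σ fᵢ·mᵢ = 0.5912 × 177.9129 + 0.4088 × 181.9792
= 105.18211 + 74.39310 = 179.57521 amu

179.575 amu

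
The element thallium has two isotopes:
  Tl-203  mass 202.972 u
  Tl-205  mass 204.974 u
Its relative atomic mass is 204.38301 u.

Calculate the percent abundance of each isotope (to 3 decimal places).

Tl-203: 29.520%, Tl-205: 70.480%

With x = fraction of Tl-203 (so Tl-205 is 1 − x):
202.972·x + 204.974·(1 − x) = 204.38301
(202.972 − 204.974)·x = 204.38301 − 204.974
x = -0.59099 / -2.002 = 0.29520 → 29.520% Tl-203, 70.480% Tl-205.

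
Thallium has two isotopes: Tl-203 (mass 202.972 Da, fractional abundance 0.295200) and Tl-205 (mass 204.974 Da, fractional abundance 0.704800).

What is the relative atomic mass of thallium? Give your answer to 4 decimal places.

204.3830 Da

Ar = Σ fᵢ·mᵢ = 0.295200 × 202.972 + 0.704800 × 204.974
= 59.91733 + 144.46568 = 204.38301 Da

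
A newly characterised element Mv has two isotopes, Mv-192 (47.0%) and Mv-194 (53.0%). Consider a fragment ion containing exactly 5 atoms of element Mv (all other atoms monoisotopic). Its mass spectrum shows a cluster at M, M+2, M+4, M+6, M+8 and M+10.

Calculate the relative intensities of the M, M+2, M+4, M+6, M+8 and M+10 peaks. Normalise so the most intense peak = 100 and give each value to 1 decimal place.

The 5 Mv atoms are independent, so intensities follow the terms of (0.470 + 0.530)^5.
P(M) = 0.470^5 = 0.022935
P(M+2) = 5 × 0.470^4 × 0.530^1 = 0.129312
P(M+4) = 10 × 0.470^3 × 0.530^2 = 0.291639
P(M+6) = 10 × 0.470^2 × 0.530^3 = 0.328869
P(M+8) = 5 × 0.470^1 × 0.530^4 = 0.185426
P(M+10) = 0.530^5 = 0.041820
The M+6 peak is largest (0.328869); scaling to 100 gives 7.0 : 39.3 : 88.7 : 100.0 : 56.4 : 12.7.

7.0 : 39.3 : 88.7 : 100.0 : 56.4 : 12.7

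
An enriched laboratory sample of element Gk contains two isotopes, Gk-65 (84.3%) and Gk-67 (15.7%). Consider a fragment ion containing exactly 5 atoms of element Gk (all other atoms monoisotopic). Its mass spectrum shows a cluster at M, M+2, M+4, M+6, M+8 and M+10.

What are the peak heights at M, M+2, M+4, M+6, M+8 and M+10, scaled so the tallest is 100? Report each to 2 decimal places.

100.00 : 93.12 : 34.69 : 6.46 : 0.60 : 0.02

The 5 Gk atoms are independent, so intensities follow the terms of (0.843 + 0.157)^5.
P(M) = 0.843^5 = 0.425734
P(M+2) = 5 × 0.843^4 × 0.157^1 = 0.396442
P(M+4) = 10 × 0.843^3 × 0.157^2 = 0.147667
P(M+6) = 10 × 0.843^2 × 0.157^3 = 0.027501
P(M+8) = 5 × 0.843^1 × 0.157^4 = 0.002561
P(M+10) = 0.157^5 = 0.000095
The M peak is largest (0.425734); scaling to 100 gives 100.00 : 93.12 : 34.69 : 6.46 : 0.60 : 0.02.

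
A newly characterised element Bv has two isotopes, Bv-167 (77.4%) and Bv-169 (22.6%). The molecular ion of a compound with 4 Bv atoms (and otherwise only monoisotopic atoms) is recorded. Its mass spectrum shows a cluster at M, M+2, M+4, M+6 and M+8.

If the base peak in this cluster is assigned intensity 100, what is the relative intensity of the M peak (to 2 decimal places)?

85.62

(0.774 + 0.226)^4 gives M 0.3589, M+2 0.4192, M+4 0.1836, M+6 0.0357, M+8 0.0026; the largest is M+2.
P(M+2) = C(4,1) × 0.774^3 × 0.226^1 = 4 × 0.46368482 × 0.2260 = 0.419171 (base)
P(M) = C(4,0) × 0.774^4 × 0.226^0 = 1 × 0.35889205 × 1.0000 = 0.358892
Relative intensity = 0.358892 / 0.419171 × 100 = 85.62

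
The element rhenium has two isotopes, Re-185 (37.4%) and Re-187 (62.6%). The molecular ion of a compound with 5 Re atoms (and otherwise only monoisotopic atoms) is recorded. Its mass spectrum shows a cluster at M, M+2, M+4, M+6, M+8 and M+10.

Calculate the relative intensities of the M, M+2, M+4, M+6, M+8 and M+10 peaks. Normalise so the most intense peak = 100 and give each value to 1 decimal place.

2.1 : 17.8 : 59.7 : 100.0 : 83.7 : 28.0

Each Re atom is independently Re-185 (p = 0.374) or Re-187 (q = 0.626); the cluster is the binomial expansion (p + q)^5.
P(M) = 0.374^5 = 0.007317
P(M+2) = 5 × 0.374^4 × 0.626^1 = 0.061239
P(M+4) = 10 × 0.374^3 × 0.626^2 = 0.205005
P(M+6) = 10 × 0.374^2 × 0.626^3 = 0.343136
P(M+8) = 5 × 0.374^1 × 0.626^4 = 0.287170
P(M+10) = 0.626^5 = 0.096133
The M+6 peak is largest (0.343136); scaling to 100 gives 2.1 : 17.8 : 59.7 : 100.0 : 83.7 : 28.0.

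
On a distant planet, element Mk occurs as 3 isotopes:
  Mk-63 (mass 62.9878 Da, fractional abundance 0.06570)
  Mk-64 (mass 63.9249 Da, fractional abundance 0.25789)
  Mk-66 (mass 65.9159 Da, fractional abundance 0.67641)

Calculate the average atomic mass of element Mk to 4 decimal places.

65.2101 Da

The abundance-weighted mean is 0.06570 × 62.9878 + 0.25789 × 63.9249 + 0.67641 × 65.9159
= 4.13830 + 16.48559 + 44.58617 = 65.21006 Da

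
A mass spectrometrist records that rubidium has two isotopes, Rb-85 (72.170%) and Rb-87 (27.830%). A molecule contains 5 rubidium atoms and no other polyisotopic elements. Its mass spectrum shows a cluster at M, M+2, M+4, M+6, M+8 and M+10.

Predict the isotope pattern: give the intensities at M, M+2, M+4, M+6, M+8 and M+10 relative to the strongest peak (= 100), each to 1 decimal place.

51.9 : 100.0 : 77.1 : 29.7 : 5.7 : 0.4

The 5 Rb atoms are independent, so intensities follow the terms of (0.72170 + 0.27830)^5.
P(M) = 0.72170^5 = 0.195787
P(M+2) = 5 × 0.72170^4 × 0.27830^1 = 0.377494
P(M+4) = 10 × 0.72170^3 × 0.27830^2 = 0.291136
P(M+6) = 10 × 0.72170^2 × 0.27830^3 = 0.112267
P(M+8) = 5 × 0.72170^1 × 0.27830^4 = 0.021646
P(M+10) = 0.27830^5 = 0.001669
The M+2 peak is largest (0.377494); scaling to 100 gives 51.9 : 100.0 : 77.1 : 29.7 : 5.7 : 0.4.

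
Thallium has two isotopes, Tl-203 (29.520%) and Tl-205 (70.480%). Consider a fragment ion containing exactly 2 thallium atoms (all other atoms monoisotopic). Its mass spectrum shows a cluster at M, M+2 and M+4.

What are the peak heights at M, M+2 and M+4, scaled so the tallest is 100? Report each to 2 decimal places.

17.54 : 83.77 : 100.00

The 2 Tl atoms are independent, so intensities follow the terms of (0.29520 + 0.70480)^2.
P(M) = 0.29520^2 = 0.087143
P(M+2) = 2 × 0.29520^1 × 0.70480^1 = 0.416114
P(M+4) = 0.70480^2 = 0.496743
The M+4 peak is largest (0.496743); scaling to 100 gives 17.54 : 83.77 : 100.00.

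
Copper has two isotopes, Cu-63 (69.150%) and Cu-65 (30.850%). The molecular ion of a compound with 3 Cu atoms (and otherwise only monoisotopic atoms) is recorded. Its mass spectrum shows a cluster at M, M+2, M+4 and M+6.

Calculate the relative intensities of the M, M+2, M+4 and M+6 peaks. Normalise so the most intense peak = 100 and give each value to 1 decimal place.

The 3 Cu atoms are independent, so intensities follow the terms of (0.69150 + 0.30850)^3.
P(M) = 0.69150^3 = 0.330656
P(M+2) = 3 × 0.69150^2 × 0.30850^1 = 0.442548
P(M+4) = 3 × 0.69150^1 × 0.30850^2 = 0.197435
P(M+6) = 0.30850^3 = 0.029361
The M+2 peak is largest (0.442548); scaling to 100 gives 74.7 : 100.0 : 44.6 : 6.6.

74.7 : 100.0 : 44.6 : 6.6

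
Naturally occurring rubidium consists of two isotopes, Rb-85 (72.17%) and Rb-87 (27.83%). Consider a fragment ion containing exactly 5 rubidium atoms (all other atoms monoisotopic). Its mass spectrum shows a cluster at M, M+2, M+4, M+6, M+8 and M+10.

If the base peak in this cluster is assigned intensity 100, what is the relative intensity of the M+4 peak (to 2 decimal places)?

77.12

Term probabilities: M 0.1958, M+2 0.3775, M+4 0.2911, M+6 0.1123, M+8 0.0216, M+10 0.0017. Base peak = M+2.
P(M+2) = C(5,1) × 0.7217^4 × 0.2783^1 = 5 × 0.27128565 × 0.2783 = 0.377494 (base)
P(M+4) = C(5,2) × 0.7217^3 × 0.2783^2 = 10 × 0.37589809 × 0.07745089 = 0.291136
Relative intensity = 0.291136 / 0.377494 × 100 = 77.12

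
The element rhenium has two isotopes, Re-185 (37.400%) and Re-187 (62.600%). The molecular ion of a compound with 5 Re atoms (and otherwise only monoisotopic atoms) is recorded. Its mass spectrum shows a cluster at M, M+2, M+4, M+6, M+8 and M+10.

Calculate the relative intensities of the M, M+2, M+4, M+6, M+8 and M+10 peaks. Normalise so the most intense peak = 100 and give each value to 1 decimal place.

2.1 : 17.8 : 59.7 : 100.0 : 83.7 : 28.0

Each Re atom is independently Re-185 (p = 0.37400) or Re-187 (q = 0.62600); the cluster is the binomial expansion (p + q)^5.
P(M) = 0.37400^5 = 0.007317
P(M+2) = 5 × 0.37400^4 × 0.62600^1 = 0.061239
P(M+4) = 10 × 0.37400^3 × 0.62600^2 = 0.205005
P(M+6) = 10 × 0.37400^2 × 0.62600^3 = 0.343136
P(M+8) = 5 × 0.37400^1 × 0.62600^4 = 0.287170
P(M+10) = 0.62600^5 = 0.096133
The M+6 peak is largest (0.343136); scaling to 100 gives 2.1 : 17.8 : 59.7 : 100.0 : 83.7 : 28.0.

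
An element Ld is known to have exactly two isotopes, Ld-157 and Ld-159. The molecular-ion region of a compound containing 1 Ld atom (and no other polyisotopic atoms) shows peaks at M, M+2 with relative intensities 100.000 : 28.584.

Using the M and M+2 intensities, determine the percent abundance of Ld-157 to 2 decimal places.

77.77%

Write p for the Ld-157 fraction. I(M+2)/I(M) = [C(1,1)·p^0·(1−p)] / p^1 = 1·(1−p)/p = 28.584/100.000 = 0.2858
(1−p)/p = 0.2858/1 = 0.2858  ⇒  p = 1/(1 + 0.2858) = 0.7777
Ld-157: 77.77%, Ld-159: 22.23%.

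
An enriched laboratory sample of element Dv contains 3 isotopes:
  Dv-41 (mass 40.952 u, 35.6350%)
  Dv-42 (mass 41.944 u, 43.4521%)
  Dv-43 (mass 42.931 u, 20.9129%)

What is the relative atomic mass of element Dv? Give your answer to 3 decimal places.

41.797 u

Average mass = Σ (abundance × isotope mass) = 0.356350 × 40.952 + 0.434521 × 41.944 + 0.209129 × 42.931
= 14.5932 + 18.2255 + 8.9781 = 41.7968 u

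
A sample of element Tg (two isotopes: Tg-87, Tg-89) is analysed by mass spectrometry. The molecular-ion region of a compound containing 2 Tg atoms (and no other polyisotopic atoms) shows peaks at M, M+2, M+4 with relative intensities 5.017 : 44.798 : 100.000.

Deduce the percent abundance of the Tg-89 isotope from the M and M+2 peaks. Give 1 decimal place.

81.7%

Write p for the Tg-87 fraction. I(M+2)/I(M) = [C(2,1)·p^1·(1−p)] / p^2 = 2·(1−p)/p = 44.798/5.017 = 8.9292
(1−p)/p = 8.9292/2 = 4.4646  ⇒  p = 1/(1 + 4.4646) = 0.1830
Tg-87: 18.3%, Tg-89: 81.7%.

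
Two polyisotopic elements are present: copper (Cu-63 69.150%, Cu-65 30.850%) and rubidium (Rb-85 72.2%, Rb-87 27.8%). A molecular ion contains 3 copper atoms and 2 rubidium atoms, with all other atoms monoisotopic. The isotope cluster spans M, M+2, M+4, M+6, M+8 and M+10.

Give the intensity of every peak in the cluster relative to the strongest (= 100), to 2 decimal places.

Copper pattern (n=3): 0.33065611 : 0.44254842 : 0.19743483 : 0.02936064
Rubidium pattern (n=2): 0.521284 : 0.401432 : 0.077284
Convolve the two distributions (both contribute in 2-u steps):
  M: 0.33065611×0.521284 = 0.172366
  M+2: 0.33065611×0.401432 + 0.44254842×0.521284 = 0.363429
  M+4: 0.33065611×0.077284 + 0.44254842×0.401432 + 0.19743483×0.521284 = 0.306127
  M+6: 0.44254842×0.077284 + 0.19743483×0.401432 + 0.02936064×0.521284 = 0.128764
  M+8: 0.19743483×0.077284 + 0.02936064×0.401432 = 0.027045
  M+10: 0.02936064×0.077284 = 0.002269
Scale to base peak (0.363429) = 100: 47.43 : 100.00 : 84.23 : 35.43 : 7.44 : 0.62

47.43 : 100.00 : 84.23 : 35.43 : 7.44 : 0.62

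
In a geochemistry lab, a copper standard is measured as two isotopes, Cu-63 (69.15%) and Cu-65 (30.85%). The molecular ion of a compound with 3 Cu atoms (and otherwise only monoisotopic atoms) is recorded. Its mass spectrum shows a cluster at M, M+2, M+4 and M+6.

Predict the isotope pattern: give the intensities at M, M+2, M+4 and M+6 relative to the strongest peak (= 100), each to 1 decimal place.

74.7 : 100.0 : 44.6 : 6.6

Each Cu atom is independently Cu-63 (p = 0.6915) or Cu-65 (q = 0.3085); the cluster is the binomial expansion (p + q)^3.
P(M) = 0.6915^3 = 0.330656
P(M+2) = 3 × 0.6915^2 × 0.3085^1 = 0.442548
P(M+4) = 3 × 0.6915^1 × 0.3085^2 = 0.197435
P(M+6) = 0.3085^3 = 0.029361
The M+2 peak is largest (0.442548); scaling to 100 gives 74.7 : 100.0 : 44.6 : 6.6.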